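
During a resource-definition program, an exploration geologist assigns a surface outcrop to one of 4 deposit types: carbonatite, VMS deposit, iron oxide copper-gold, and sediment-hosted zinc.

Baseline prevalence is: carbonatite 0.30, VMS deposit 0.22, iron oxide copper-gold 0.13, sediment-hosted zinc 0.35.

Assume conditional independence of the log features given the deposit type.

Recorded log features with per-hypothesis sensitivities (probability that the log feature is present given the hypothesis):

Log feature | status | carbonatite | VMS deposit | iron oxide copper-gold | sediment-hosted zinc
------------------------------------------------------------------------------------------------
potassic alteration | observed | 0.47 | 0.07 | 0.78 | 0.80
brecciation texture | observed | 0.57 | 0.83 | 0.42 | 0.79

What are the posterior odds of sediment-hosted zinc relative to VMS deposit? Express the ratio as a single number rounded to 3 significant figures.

17.3

Posterior odds equal prior odds times the likelihood ratio; only the two competing hypotheses matter.
  sediment-hosted zinc: 0.35 × 0.80 × 0.79 = 0.2212
  VMS deposit: 0.22 × 0.07 × 0.83 = 0.012782
Odds(sediment-hosted zinc : VMS deposit) = 0.2212 / 0.012782 ≈ 17.3.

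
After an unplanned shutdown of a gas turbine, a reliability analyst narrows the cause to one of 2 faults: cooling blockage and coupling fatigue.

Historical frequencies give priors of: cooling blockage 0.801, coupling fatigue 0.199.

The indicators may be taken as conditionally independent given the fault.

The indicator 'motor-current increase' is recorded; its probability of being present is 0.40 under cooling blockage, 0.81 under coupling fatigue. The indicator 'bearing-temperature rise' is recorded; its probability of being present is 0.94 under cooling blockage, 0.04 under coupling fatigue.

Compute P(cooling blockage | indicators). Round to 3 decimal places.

0.979

By Bayes' rule with conditional independence, the unnormalized weight for each hypothesis is prior × ∏ likelihoods:
  cooling blockage: 0.801 × 0.40 × 0.94 = 0.30118
  coupling fatigue: 0.199 × 0.81 × 0.04 = 0.0064476
The unnormalized weights sum to 0.30762.
P(cooling blockage | evidence) = 0.30118 / 0.30762 ≈ 0.979.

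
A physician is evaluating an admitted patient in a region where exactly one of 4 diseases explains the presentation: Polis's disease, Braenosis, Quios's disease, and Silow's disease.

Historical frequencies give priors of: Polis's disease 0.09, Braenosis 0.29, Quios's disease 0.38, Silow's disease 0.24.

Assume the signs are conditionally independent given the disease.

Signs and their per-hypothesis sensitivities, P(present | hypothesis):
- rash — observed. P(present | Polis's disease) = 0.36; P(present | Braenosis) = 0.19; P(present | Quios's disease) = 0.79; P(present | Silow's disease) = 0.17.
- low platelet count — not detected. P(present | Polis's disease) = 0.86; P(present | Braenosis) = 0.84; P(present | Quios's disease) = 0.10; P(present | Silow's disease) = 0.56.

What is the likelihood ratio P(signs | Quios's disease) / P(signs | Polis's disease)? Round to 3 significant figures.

Take the product of per-sign likelihoods under each hypothesis (using 1 − P(present | H) for each absent sign), then divide.
  Quios's disease: 0.79 × (1 − 0.10) = 0.711
  Polis's disease: 0.36 × (1 − 0.86) = 0.0504
Bayes factor = 0.711 / 0.0504 ≈ 14.1

14.1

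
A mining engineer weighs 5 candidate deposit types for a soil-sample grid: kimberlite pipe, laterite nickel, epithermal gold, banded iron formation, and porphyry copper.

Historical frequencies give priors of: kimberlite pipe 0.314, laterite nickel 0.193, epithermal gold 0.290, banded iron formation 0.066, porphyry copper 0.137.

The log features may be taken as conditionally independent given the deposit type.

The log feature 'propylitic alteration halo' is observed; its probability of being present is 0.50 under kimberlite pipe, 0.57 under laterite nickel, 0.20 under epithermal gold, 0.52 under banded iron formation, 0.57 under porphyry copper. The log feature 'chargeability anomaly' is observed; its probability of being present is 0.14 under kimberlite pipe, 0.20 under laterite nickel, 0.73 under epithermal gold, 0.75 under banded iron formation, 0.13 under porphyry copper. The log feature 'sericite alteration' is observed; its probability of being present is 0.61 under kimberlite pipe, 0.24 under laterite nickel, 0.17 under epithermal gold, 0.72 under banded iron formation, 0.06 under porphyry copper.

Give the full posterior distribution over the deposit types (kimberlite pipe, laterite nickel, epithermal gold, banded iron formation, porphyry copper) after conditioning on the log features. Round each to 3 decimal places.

By Bayes' rule with conditional independence, the unnormalized weight for each hypothesis is prior × ∏ likelihoods:
  kimberlite pipe: 0.314 × 0.50 × 0.14 × 0.61 = 0.013408
  laterite nickel: 0.193 × 0.57 × 0.20 × 0.24 = 0.0052805
  epithermal gold: 0.290 × 0.20 × 0.73 × 0.17 = 0.0071978
  banded iron formation: 0.066 × 0.52 × 0.75 × 0.72 = 0.018533
  porphyry copper: 0.137 × 0.57 × 0.13 × 0.06 = 0.0006091
Marginal likelihood of the evidence = 0.045028.
P(kimberlite pipe | evidence) = 0.013408 / 0.045028 ≈ 0.298
P(laterite nickel | evidence) = 0.0052805 / 0.045028 ≈ 0.117
P(epithermal gold | evidence) = 0.0071978 / 0.045028 ≈ 0.160
P(banded iron formation | evidence) = 0.018533 / 0.045028 ≈ 0.412
P(porphyry copper | evidence) = 0.0006091 / 0.045028 ≈ 0.014

0.298, 0.117, 0.160, 0.412, 0.014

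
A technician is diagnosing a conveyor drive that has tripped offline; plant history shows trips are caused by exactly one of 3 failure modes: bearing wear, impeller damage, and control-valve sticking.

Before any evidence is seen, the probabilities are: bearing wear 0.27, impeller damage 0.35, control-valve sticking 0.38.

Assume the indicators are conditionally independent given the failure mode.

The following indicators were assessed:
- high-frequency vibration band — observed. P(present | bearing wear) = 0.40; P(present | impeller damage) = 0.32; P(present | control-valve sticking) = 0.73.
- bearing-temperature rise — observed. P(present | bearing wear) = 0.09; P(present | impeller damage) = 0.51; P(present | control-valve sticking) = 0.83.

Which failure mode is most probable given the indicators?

For each hypothesis, the unnormalized posterior weight is prior × product of the indicator likelihoods:
  bearing wear: 0.27 × 0.40 × 0.09 = 0.00972
  impeller damage: 0.35 × 0.32 × 0.51 = 0.05712
  control-valve sticking: 0.38 × 0.73 × 0.83 = 0.23024
Marginal likelihood of the evidence = 0.29708.
P(bearing wear | evidence) ≈ 0.00972 / 0.29708 ≈ 0.033
P(impeller damage | evidence) ≈ 0.05712 / 0.29708 ≈ 0.192
P(control-valve sticking | evidence) ≈ 0.23024 / 0.29708 ≈ 0.775
The largest is 0.775, so control-valve sticking is most probable.

control-valve sticking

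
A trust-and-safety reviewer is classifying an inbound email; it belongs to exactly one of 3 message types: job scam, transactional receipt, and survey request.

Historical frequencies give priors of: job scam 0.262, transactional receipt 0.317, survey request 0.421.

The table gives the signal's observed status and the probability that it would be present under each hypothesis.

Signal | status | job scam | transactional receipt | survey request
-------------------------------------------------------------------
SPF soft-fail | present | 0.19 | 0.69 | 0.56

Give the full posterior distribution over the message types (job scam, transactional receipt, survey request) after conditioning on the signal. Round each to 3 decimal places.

Multiply each prior by the likelihood of the signal:
  job scam: 0.262 × 0.19 = 0.04978
  transactional receipt: 0.317 × 0.69 = 0.21873
  survey request: 0.421 × 0.56 = 0.23576
Marginal likelihood of the evidence = 0.50427.
P(job scam | evidence) = 0.04978 / 0.50427 ≈ 0.099
P(transactional receipt | evidence) = 0.21873 / 0.50427 ≈ 0.434
P(survey request | evidence) = 0.23576 / 0.50427 ≈ 0.468

0.099, 0.434, 0.468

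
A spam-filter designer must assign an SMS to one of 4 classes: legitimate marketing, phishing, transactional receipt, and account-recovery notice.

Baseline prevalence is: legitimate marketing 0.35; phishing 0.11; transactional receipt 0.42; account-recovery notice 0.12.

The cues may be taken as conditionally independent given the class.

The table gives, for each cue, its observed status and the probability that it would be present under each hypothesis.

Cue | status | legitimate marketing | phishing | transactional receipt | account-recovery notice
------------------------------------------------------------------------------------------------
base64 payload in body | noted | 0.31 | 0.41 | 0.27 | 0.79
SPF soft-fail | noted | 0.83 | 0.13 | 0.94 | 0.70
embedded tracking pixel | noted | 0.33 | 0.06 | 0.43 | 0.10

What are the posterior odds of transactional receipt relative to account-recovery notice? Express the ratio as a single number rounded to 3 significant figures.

6.91

The normalizing constant cancels in an odds ratio, so compute prior × likelihood for the two hypotheses only:
  transactional receipt: 0.42 × 0.27 × 0.94 × 0.43 = 0.045836
  account-recovery notice: 0.12 × 0.79 × 0.70 × 0.10 = 0.006636
Odds(transactional receipt : account-recovery notice) = 0.045836 / 0.006636 ≈ 6.91.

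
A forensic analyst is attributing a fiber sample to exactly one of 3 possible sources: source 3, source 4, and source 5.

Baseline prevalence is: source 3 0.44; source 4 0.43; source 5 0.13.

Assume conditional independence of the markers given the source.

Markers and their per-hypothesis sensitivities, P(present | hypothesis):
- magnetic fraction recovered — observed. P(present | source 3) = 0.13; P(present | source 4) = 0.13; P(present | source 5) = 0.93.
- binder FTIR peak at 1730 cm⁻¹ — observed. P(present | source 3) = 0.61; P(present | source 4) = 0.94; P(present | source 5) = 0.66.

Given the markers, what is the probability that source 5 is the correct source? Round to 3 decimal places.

0.477

Multiply each prior by the joint likelihood of the marker pattern:
  source 3: 0.44 × 0.13 × 0.61 = 0.034892
  source 4: 0.43 × 0.13 × 0.94 = 0.052546
  source 5: 0.13 × 0.93 × 0.66 = 0.079794
Marginal likelihood of the evidence = 0.16723.
P(source 5 | evidence) = 0.079794 / 0.16723 ≈ 0.477.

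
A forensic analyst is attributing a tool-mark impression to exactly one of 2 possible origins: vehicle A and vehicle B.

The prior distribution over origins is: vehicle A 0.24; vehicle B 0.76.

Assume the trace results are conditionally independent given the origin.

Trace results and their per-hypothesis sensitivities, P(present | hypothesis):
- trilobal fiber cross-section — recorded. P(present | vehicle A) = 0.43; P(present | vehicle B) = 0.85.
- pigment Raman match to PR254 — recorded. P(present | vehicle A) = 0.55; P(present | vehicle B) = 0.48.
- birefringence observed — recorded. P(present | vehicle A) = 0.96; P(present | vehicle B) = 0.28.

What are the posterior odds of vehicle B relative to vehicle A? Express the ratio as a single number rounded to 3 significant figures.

1.59

Posterior odds equal prior odds times the likelihood ratio; only the two competing hypotheses matter.
  vehicle B: 0.76 × 0.85 × 0.48 × 0.28 = 0.086822
  vehicle A: 0.24 × 0.43 × 0.55 × 0.96 = 0.05449
Odds(vehicle B : vehicle A) = 0.086822 / 0.05449 ≈ 1.59.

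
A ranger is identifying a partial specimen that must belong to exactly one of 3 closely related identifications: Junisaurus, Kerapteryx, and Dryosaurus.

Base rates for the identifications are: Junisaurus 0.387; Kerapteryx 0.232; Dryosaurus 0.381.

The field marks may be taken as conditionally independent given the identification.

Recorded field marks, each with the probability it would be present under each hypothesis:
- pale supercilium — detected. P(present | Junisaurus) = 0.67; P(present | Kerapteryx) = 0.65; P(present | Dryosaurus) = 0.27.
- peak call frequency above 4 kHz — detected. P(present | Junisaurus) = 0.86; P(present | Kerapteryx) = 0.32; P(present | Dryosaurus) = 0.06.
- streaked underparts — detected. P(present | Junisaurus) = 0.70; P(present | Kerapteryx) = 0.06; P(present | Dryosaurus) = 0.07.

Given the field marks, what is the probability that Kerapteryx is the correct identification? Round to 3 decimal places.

0.018

Multiply each prior by the joint likelihood of the field mark pattern:
  Junisaurus: 0.387 × 0.67 × 0.86 × 0.70 = 0.15609
  Kerapteryx: 0.232 × 0.65 × 0.32 × 0.06 = 0.0028954
  Dryosaurus: 0.381 × 0.27 × 0.06 × 0.07 = 0.00043205
Normalizing constant Z = 0.15609 + 0.0028954 + 0.00043205 = 0.15942.
P(Kerapteryx | evidence) = 0.0028954 / 0.15942 ≈ 0.018.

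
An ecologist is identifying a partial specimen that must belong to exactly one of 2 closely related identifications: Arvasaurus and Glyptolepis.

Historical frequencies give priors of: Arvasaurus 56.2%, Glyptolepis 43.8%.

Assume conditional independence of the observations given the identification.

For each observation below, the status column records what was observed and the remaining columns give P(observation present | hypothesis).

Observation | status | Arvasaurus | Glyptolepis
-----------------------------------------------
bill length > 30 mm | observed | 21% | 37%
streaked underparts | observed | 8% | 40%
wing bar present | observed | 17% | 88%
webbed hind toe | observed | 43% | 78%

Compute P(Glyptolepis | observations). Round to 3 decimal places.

Multiply each prior by the joint likelihood of the evidence pattern:
  Arvasaurus: 0.562 × 0.21 × 0.08 × 0.17 × 0.43 = 0.00069018
  Glyptolepis: 0.438 × 0.37 × 0.40 × 0.88 × 0.78 = 0.044495
Marginal likelihood of the evidence = 0.045185.
P(Glyptolepis | evidence) = 0.044495 / 0.045185 ≈ 0.985.

0.985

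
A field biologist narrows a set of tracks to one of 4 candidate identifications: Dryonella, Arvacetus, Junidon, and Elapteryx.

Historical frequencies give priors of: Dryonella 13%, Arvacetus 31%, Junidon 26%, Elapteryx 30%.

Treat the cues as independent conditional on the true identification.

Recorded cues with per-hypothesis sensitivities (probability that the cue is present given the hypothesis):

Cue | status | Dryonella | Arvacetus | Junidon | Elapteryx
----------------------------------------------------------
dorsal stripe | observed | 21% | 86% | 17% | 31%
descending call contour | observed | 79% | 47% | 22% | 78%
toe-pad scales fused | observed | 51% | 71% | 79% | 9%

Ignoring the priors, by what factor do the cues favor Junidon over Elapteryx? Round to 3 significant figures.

1.36

Take the product of per-cue likelihoods under each hypothesis, then divide.
  Junidon: 0.17 × 0.22 × 0.79 = 0.029546
  Elapteryx: 0.31 × 0.78 × 0.09 = 0.021762
Bayes factor = 0.029546 / 0.021762 ≈ 1.36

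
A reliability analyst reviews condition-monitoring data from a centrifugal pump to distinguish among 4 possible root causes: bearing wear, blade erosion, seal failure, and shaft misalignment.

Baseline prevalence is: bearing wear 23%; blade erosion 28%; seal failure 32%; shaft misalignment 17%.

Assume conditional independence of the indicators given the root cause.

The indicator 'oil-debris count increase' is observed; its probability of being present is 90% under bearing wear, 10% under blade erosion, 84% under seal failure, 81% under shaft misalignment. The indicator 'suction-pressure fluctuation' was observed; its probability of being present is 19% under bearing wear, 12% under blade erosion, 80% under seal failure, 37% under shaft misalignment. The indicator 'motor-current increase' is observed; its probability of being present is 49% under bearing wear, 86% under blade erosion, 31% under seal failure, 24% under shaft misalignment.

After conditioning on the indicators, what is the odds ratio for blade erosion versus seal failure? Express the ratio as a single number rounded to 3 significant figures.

Posterior odds equal prior odds times the likelihood ratio; only the two competing hypotheses matter.
  blade erosion: 0.28 × 0.10 × 0.12 × 0.86 = 0.0028896
  seal failure: 0.32 × 0.84 × 0.80 × 0.31 = 0.066662
Odds(blade erosion : seal failure) = 0.0028896 / 0.066662 ≈ 0.0433.

0.0433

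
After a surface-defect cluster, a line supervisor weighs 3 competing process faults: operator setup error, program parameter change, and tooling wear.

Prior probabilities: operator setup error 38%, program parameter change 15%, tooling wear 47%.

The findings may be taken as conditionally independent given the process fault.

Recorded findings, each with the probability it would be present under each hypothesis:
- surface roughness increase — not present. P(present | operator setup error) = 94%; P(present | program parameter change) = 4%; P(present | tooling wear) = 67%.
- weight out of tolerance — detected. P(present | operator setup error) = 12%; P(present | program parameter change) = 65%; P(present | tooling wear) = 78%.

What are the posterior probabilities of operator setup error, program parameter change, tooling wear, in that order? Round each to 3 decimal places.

0.013, 0.431, 0.557

Multiply each prior by the joint likelihood of the evidence pattern (using 1 − P(present | H) for each absent finding):
  operator setup error: 0.38 × (1 − 0.94) × 0.12 = 0.002736
  program parameter change: 0.15 × (1 − 0.04) × 0.65 = 0.0936
  tooling wear: 0.47 × (1 − 0.67) × 0.78 = 0.12098
The unnormalized weights sum to 0.21731.
P(operator setup error | evidence) = 0.002736 / 0.21731 ≈ 0.013
P(program parameter change | evidence) = 0.0936 / 0.21731 ≈ 0.431
P(tooling wear | evidence) = 0.12098 / 0.21731 ≈ 0.557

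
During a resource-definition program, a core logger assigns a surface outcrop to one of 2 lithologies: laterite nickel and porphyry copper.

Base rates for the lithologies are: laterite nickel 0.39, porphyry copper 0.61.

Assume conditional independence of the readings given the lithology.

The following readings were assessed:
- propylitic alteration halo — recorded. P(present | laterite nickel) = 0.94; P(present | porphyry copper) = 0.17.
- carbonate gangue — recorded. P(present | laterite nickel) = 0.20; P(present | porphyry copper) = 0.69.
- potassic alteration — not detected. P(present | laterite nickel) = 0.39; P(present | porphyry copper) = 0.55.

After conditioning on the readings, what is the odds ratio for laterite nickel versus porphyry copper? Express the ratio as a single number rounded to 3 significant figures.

1.39

Unnormalized posterior weight (prior times the reading likelihoods) for each of the two hypotheses (using 1 − P(present | H) for each absent reading):
  laterite nickel: 0.39 × 0.94 × 0.20 × (1 − 0.39) = 0.044725
  porphyry copper: 0.61 × 0.17 × 0.69 × (1 − 0.55) = 0.032199
Posterior odds = 0.044725 / 0.032199 ≈ 1.39.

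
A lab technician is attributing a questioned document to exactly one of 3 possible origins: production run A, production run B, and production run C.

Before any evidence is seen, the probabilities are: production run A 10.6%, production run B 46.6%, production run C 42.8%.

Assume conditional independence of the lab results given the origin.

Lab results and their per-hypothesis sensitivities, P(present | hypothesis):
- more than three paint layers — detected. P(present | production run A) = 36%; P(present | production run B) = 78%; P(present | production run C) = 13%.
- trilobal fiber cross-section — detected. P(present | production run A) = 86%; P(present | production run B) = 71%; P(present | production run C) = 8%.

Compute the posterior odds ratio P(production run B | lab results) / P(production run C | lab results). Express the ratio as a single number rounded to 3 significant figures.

Unnormalized posterior weight (prior times the lab result likelihoods) for each of the two hypotheses:
  production run B: 0.466 × 0.78 × 0.71 = 0.25807
  production run C: 0.428 × 0.13 × 0.08 = 0.0044512
Odds(production run B : production run C) = 0.25807 / 0.0044512 ≈ 58.0.

58.0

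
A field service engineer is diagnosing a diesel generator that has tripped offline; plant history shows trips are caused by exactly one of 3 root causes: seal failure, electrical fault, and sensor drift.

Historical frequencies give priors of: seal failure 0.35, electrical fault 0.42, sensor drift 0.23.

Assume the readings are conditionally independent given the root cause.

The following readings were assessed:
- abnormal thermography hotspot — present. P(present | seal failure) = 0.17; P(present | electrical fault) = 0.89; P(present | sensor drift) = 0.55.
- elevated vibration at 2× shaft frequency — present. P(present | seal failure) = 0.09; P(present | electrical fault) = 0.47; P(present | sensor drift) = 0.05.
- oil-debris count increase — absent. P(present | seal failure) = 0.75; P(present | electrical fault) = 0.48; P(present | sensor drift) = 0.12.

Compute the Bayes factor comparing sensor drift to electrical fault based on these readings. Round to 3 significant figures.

0.111

Take the product of per-reading likelihoods under each hypothesis (using 1 − P(present | H) for each absent reading), then divide.
  sensor drift: 0.55 × 0.05 × (1 − 0.12) = 0.0242
  electrical fault: 0.89 × 0.47 × (1 − 0.48) = 0.21752
Bayes factor = 0.0242 / 0.21752 ≈ 0.111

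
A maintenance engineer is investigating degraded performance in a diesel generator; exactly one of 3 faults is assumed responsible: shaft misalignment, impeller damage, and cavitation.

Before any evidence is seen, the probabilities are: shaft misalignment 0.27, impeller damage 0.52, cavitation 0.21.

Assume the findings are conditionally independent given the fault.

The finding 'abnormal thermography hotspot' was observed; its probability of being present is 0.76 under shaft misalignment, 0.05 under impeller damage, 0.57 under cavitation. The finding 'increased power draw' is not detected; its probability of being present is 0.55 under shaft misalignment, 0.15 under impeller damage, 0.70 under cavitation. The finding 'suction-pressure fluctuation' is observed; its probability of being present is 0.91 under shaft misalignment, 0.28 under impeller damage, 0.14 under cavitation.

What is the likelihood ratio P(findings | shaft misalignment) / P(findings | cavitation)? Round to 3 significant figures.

Joint likelihood of the evidence pattern under each hypothesis (using 1 − P(present | H) for each absent finding):
  shaft misalignment: 0.76 × (1 − 0.55) × 0.91 = 0.31122
  cavitation: 0.57 × (1 − 0.70) × 0.14 = 0.02394
Bayes factor = 0.31122 / 0.02394 ≈ 13.0

13.0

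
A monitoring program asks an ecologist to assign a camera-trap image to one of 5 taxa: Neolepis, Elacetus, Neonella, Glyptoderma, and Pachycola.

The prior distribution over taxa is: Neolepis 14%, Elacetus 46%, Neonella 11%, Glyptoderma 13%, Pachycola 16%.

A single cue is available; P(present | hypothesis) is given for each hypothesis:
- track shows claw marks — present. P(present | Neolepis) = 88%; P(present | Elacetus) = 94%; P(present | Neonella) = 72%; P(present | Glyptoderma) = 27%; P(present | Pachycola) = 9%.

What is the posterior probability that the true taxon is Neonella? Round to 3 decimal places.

For each hypothesis, the unnormalized posterior weight is prior × likelihood:
  Neolepis: 0.14 × 0.88 = 0.1232
  Elacetus: 0.46 × 0.94 = 0.4324
  Neonella: 0.11 × 0.72 = 0.0792
  Glyptoderma: 0.13 × 0.27 = 0.0351
  Pachycola: 0.16 × 0.09 = 0.0144
The unnormalized weights sum to 0.6843.
P(Neonella | evidence) = 0.0792 / 0.6843 ≈ 0.116.

0.116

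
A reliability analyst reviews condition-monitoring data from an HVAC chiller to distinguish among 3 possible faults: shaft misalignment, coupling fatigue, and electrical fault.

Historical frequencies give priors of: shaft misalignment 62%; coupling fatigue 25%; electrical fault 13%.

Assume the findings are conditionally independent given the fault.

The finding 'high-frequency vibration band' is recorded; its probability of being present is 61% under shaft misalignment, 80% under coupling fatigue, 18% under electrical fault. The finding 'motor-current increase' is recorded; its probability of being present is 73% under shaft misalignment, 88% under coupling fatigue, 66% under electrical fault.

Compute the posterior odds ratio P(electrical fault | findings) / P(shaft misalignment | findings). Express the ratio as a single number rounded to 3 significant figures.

0.0559

The normalizing constant cancels in an odds ratio, so compute prior × likelihood for the two hypotheses only:
  electrical fault: 0.13 × 0.18 × 0.66 = 0.015444
  shaft misalignment: 0.62 × 0.61 × 0.73 = 0.27609
Odds(electrical fault : shaft misalignment) = 0.015444 / 0.27609 ≈ 0.0559.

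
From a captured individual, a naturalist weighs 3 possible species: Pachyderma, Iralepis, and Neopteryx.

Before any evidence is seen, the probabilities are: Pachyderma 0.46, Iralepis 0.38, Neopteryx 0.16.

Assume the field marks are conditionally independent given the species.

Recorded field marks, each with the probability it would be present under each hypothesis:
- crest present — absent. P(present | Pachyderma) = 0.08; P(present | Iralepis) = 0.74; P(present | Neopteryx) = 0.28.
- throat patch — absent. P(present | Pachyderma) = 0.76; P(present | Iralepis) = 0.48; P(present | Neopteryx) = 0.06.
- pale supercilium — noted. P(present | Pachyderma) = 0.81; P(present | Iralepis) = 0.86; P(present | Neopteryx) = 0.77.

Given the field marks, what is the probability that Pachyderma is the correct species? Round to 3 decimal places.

Multiply each prior by the joint likelihood of the field mark pattern (using 1 − P(present | H) for each absent field mark):
  Pachyderma: 0.46 × (1 − 0.08) × (1 − 0.76) × 0.81 = 0.08227
  Iralepis: 0.38 × (1 − 0.74) × (1 − 0.48) × 0.86 = 0.044183
  Neopteryx: 0.16 × (1 − 0.28) × (1 − 0.06) × 0.77 = 0.083382
Normalizing constant Z = 0.08227 + 0.044183 + 0.083382 = 0.20984.
P(Pachyderma | evidence) = 0.08227 / 0.20984 ≈ 0.392.

0.392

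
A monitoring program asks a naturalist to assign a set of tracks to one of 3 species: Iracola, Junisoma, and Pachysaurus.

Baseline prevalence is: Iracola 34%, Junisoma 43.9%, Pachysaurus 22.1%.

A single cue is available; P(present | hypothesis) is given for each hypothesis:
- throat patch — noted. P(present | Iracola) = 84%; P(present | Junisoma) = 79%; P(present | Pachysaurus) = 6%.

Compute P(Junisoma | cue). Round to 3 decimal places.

0.537

Multiply each prior by the likelihood of the cue:
  Iracola: 0.340 × 0.84 = 0.2856
  Junisoma: 0.439 × 0.79 = 0.34681
  Pachysaurus: 0.221 × 0.06 = 0.01326
Marginal likelihood of the evidence = 0.64567.
P(Junisoma | evidence) = 0.34681 / 0.64567 ≈ 0.537.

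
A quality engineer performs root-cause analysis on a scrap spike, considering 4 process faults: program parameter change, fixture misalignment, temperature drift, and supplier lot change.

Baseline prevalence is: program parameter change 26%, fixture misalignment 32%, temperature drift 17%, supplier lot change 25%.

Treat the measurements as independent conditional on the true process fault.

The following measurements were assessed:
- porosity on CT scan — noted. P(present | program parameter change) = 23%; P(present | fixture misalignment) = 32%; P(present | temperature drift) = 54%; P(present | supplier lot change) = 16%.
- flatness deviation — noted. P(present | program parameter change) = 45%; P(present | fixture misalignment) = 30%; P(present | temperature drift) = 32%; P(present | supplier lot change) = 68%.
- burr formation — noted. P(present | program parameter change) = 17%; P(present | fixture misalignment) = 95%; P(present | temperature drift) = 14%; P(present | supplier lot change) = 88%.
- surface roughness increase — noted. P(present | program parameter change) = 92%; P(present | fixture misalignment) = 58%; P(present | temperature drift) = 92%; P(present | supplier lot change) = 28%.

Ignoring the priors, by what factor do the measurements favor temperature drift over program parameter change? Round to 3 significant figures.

1.37

The Bayes factor is the ratio of the joint likelihoods of the measurement pattern under the two hypotheses.
  temperature drift: 0.54 × 0.32 × 0.14 × 0.92 = 0.022257
  program parameter change: 0.23 × 0.45 × 0.17 × 0.92 = 0.016187
Bayes factor = 0.022257 / 0.016187 ≈ 1.37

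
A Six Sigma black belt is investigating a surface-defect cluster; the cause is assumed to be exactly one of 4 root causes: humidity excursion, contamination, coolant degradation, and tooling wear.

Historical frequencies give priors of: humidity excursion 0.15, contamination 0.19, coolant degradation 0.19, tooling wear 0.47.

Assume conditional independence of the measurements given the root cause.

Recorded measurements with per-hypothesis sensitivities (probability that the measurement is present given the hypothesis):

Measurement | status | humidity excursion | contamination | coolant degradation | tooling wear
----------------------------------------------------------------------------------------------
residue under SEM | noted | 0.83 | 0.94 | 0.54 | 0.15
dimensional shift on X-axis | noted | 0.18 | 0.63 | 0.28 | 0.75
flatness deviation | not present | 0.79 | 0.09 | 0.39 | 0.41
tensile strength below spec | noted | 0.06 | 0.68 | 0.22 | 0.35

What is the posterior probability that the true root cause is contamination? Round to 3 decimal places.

0.822

Multiply each prior by the joint likelihood of the measurement pattern (using 1 − P(present | H) for each absent measurement):
  humidity excursion: 0.15 × 0.83 × 0.18 × (1 − 0.79) × 0.06 = 0.00028237
  contamination: 0.19 × 0.94 × 0.63 × (1 − 0.09) × 0.68 = 0.069626
  coolant degradation: 0.19 × 0.54 × 0.28 × (1 − 0.39) × 0.22 = 0.0038553
  tooling wear: 0.47 × 0.15 × 0.75 × (1 − 0.41) × 0.35 = 0.010919
Normalizing constant Z = 0.00028237 + 0.069626 + 0.0038553 + 0.010919 = 0.084682.
P(contamination | evidence) = 0.069626 / 0.084682 ≈ 0.822.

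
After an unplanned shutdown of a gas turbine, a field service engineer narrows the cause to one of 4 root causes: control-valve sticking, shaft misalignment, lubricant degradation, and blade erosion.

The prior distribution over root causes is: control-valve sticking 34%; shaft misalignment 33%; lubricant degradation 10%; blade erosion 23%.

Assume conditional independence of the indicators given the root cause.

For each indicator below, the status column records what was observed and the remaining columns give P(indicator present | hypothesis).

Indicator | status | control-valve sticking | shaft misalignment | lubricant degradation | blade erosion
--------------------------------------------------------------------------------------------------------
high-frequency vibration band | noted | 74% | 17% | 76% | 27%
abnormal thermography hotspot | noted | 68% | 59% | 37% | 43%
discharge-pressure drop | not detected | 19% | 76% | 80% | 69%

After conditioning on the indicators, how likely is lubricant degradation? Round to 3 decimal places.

Multiply each prior by the joint likelihood of the indicator pattern (using 1 − P(present | H) for each absent indicator):
  control-valve sticking: 0.34 × 0.74 × 0.68 × (1 − 0.19) = 0.13858
  shaft misalignment: 0.33 × 0.17 × 0.59 × (1 − 0.76) = 0.0079438
  lubricant degradation: 0.10 × 0.76 × 0.37 × (1 − 0.80) = 0.005624
  blade erosion: 0.23 × 0.27 × 0.43 × (1 − 0.69) = 0.0082779
Normalizing constant Z = 0.13858 + 0.0079438 + 0.005624 + 0.0082779 = 0.16043.
P(lubricant degradation | evidence) = 0.005624 / 0.16043 ≈ 0.035.

0.035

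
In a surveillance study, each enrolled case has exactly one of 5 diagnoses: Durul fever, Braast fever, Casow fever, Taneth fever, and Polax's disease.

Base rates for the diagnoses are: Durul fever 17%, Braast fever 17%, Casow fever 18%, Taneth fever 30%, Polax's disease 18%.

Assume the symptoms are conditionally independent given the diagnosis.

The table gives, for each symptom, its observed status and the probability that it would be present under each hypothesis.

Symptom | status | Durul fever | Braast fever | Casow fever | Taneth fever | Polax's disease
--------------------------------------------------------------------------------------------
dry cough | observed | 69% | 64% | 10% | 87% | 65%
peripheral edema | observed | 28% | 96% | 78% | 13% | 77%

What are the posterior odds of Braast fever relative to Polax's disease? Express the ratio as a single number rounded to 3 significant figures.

The normalizing constant cancels in an odds ratio, so compute prior × likelihood for the two hypotheses only:
  Braast fever: 0.17 × 0.64 × 0.96 = 0.10445
  Polax's disease: 0.18 × 0.65 × 0.77 = 0.09009
Posterior odds = 0.10445 / 0.09009 ≈ 1.16.

1.16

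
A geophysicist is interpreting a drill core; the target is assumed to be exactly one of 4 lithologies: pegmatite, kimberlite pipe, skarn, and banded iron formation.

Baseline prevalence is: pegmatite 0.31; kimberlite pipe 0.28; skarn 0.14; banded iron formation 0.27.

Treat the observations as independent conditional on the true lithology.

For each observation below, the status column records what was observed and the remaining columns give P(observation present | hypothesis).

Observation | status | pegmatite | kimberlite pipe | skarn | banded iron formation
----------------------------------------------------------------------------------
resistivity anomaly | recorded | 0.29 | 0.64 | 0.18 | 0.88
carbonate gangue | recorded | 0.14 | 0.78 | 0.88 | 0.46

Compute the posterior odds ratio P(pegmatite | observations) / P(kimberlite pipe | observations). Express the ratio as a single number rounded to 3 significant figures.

The normalizing constant cancels in an odds ratio, so compute prior × likelihood for the two hypotheses only:
  pegmatite: 0.31 × 0.29 × 0.14 = 0.012586
  kimberlite pipe: 0.28 × 0.64 × 0.78 = 0.13978
Posterior odds = 0.012586 / 0.13978 ≈ 0.0900.

0.0900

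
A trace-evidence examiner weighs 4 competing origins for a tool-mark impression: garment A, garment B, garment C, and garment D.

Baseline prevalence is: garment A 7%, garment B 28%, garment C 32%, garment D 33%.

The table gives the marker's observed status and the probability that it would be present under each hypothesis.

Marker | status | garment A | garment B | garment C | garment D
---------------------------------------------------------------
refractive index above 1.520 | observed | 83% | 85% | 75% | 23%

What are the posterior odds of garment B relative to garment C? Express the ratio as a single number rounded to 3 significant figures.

Unnormalized posterior weight (prior times the marker likelihood) for each of the two hypotheses:
  garment B: 0.28 × 0.85 = 0.238
  garment C: 0.32 × 0.75 = 0.24
Posterior odds = 0.238 / 0.24 ≈ 0.992.

0.992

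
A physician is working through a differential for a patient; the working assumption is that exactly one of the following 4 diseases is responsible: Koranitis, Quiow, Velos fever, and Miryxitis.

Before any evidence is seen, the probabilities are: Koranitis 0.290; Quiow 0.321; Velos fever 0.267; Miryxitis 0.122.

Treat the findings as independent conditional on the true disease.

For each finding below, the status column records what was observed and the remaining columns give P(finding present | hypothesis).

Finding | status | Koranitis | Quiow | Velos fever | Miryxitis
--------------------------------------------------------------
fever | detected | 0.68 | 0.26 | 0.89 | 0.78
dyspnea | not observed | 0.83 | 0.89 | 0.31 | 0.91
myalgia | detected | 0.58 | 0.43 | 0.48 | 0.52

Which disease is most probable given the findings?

Velos fever

For each hypothesis, the unnormalized posterior weight is prior × product of the finding likelihoods (using 1 − P(present | H) for each absent finding):
  Koranitis: 0.290 × 0.68 × (1 − 0.83) × 0.58 = 0.019444
  Quiow: 0.321 × 0.26 × (1 − 0.89) × 0.43 = 0.0039477
  Velos fever: 0.267 × 0.89 × (1 − 0.31) × 0.48 = 0.078703
  Miryxitis: 0.122 × 0.78 × (1 − 0.91) × 0.52 = 0.0044535
The unnormalized weights sum to 0.10655.
P(Koranitis | evidence) ≈ 0.019444 / 0.10655 ≈ 0.182
P(Quiow | evidence) ≈ 0.0039477 / 0.10655 ≈ 0.037
P(Velos fever | evidence) ≈ 0.078703 / 0.10655 ≈ 0.739
P(Miryxitis | evidence) ≈ 0.0044535 / 0.10655 ≈ 0.042
The largest is 0.739, so Velos fever is most probable.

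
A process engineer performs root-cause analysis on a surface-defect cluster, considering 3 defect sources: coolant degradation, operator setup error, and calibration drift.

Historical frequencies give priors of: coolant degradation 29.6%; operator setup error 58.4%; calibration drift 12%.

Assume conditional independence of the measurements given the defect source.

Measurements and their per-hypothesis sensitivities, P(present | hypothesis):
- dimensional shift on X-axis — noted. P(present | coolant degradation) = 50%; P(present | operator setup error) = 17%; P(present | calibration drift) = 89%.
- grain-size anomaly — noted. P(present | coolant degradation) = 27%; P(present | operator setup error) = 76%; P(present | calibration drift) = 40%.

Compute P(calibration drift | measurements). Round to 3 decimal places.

0.270

By Bayes' rule with conditional independence, the unnormalized weight for each hypothesis is prior × ∏ likelihoods:
  coolant degradation: 0.296 × 0.50 × 0.27 = 0.03996
  operator setup error: 0.584 × 0.17 × 0.76 = 0.075453
  calibration drift: 0.120 × 0.89 × 0.40 = 0.04272
Marginal likelihood of the evidence = 0.15813.
P(calibration drift | evidence) = 0.04272 / 0.15813 ≈ 0.270.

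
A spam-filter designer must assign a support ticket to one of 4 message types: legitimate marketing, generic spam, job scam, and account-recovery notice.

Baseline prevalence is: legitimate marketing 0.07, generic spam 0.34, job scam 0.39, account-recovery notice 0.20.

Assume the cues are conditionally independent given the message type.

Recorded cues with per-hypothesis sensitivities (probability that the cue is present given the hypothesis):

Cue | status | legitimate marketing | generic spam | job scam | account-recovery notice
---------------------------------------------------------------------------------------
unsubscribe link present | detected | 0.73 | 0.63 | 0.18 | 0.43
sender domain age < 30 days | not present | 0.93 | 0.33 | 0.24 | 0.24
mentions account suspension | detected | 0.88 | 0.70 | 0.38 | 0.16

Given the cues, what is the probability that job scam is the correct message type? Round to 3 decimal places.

For each hypothesis, the unnormalized posterior weight is prior × product of the cue likelihoods (using 1 − P(present | H) for each absent cue):
  legitimate marketing: 0.07 × 0.73 × (1 − 0.93) × 0.88 = 0.0031478
  generic spam: 0.34 × 0.63 × (1 − 0.33) × 0.70 = 0.10046
  job scam: 0.39 × 0.18 × (1 − 0.24) × 0.38 = 0.020274
  account-recovery notice: 0.20 × 0.43 × (1 − 0.24) × 0.16 = 0.010458
Normalizing constant Z = 0.0031478 + 0.10046 + 0.020274 + 0.010458 = 0.13434.
P(job scam | evidence) = 0.020274 / 0.13434 ≈ 0.151.

0.151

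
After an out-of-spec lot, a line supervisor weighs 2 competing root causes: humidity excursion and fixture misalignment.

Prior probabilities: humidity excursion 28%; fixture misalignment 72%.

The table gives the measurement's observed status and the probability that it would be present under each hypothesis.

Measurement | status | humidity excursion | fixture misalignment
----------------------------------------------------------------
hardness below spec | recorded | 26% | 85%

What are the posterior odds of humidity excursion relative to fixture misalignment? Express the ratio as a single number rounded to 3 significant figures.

0.119

Posterior odds equal prior odds times the likelihood ratio; only the two competing hypotheses matter.
  humidity excursion: 0.28 × 0.26 = 0.0728
  fixture misalignment: 0.72 × 0.85 = 0.612
Odds(humidity excursion : fixture misalignment) = 0.0728 / 0.612 ≈ 0.119.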